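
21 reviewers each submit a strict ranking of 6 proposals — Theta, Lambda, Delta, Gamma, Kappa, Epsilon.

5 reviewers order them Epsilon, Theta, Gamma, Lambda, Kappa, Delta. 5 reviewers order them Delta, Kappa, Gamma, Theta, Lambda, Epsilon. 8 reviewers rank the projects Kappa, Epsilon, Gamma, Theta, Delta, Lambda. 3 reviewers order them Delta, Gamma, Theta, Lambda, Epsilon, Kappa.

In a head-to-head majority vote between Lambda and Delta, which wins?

Delta

Ballots ranking Lambda above Delta: 5.
Ballots ranking Delta above Lambda: 21 − 5 = 16.
Delta wins the head-to-head 16–5.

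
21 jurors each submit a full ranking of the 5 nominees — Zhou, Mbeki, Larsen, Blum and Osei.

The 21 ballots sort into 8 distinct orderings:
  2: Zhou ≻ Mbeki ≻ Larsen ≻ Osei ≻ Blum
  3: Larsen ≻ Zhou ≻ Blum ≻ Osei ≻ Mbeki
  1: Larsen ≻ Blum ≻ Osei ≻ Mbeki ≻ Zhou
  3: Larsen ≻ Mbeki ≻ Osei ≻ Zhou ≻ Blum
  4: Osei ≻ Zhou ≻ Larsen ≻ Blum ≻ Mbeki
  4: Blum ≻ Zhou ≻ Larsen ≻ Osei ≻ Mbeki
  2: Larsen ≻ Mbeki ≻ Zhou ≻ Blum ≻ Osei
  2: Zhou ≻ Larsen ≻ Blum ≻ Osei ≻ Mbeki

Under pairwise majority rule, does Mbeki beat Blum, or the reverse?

Ballots ranking Mbeki above Blum: 2 + 3 + 2 = 7.
Ballots ranking Blum above Mbeki: 21 − 7 = 14.
Blum wins the head-to-head 14–7.

Blum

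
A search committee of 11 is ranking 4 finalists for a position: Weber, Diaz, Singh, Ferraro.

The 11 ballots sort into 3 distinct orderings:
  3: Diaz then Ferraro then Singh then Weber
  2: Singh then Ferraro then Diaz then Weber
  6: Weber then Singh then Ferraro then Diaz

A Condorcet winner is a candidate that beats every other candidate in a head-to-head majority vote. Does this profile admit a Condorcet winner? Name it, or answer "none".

Weber

Pairwise majorities:
Weber vs Diaz: Weber, 6–5.
Weber vs Singh: Weber, 6–5.
Weber vs Ferraro: Weber wins 6–5.
Diaz–Singh: Singh 8–3.
Diaz vs Ferraro: Ferraro wins 8–3.
Singh vs Ferraro: Singh wins 8–3.
Weber beats each of Diaz, Singh, Ferraro — Weber is the Condorcet winner.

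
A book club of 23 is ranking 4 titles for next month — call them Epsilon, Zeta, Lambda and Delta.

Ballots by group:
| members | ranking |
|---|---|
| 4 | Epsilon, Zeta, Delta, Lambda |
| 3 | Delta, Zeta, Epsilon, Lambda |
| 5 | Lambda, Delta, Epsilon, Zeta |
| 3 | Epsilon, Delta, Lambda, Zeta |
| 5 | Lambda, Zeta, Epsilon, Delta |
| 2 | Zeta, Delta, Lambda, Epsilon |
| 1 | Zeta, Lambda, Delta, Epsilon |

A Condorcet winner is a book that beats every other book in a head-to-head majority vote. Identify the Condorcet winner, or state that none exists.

Check each pair by majority over 23 ballots:
Epsilon vs Zeta: 12 to 11, Epsilon.
Epsilon vs Lambda: Epsilon is ranked higher on 4+3+3 = 10 ballots, Lambda on 13. Lambda wins 13–10.
Epsilon vs Delta: Epsilon is ranked higher on 4+3+5 = 12 ballots, Delta on 11. Epsilon wins 12–11.
Zeta vs Lambda: 10 to 13, Lambda.
Zeta vs Delta: Zeta preferred on 4+5+2+1 = 12 ballots; Zeta wins 12–11.
Lambda vs Delta: Lambda preferred on 5+5+1 = 11 ballots; Delta wins 12–11.
Each book drops at least one matchup (Epsilon loses to Lambda; Zeta loses to Epsilon; Lambda loses to Delta; Delta loses to Epsilon); the cycle Epsilon > Delta > Lambda > Epsilon rules out a Condorcet winner.

none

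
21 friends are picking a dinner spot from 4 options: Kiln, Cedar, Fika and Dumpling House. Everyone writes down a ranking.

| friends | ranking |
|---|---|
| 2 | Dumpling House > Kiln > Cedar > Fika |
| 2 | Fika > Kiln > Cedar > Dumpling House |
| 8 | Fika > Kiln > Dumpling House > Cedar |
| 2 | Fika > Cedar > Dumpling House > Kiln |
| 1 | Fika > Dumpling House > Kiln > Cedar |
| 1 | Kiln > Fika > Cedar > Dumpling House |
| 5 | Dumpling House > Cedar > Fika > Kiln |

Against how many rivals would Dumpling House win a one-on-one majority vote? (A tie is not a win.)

1

Dumpling House against each rival (21 friends):
Dumpling House vs Kiln: 2+2+1+5 = 10 for Dumpling House, 11 for Kiln — Kiln by 11–10.
Dumpling House vs Cedar: 2+8+1+5 = 16 for Dumpling House, 5 for Cedar — Dumpling House by 16–5.
Dumpling House vs Fika: 7 to 14, Fika.
Dumpling House beats Cedar; loses to Kiln, Fika — 1 pairwise win.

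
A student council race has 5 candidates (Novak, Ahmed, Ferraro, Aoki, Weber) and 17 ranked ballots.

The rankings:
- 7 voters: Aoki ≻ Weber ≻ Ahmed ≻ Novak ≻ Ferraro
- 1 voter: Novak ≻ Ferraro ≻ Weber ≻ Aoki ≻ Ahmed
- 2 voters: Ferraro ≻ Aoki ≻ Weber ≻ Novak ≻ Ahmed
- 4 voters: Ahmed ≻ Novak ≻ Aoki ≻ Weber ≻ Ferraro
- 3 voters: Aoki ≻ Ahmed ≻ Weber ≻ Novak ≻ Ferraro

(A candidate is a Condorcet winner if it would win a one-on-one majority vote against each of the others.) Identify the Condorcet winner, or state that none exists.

Aoki

Head-to-head results (17 voters):
Novak vs Ahmed: Novak preferred on 1+2 = 3 ballots; Ahmed wins 14–3.
Novak vs Ferraro: Novak preferred on 7+1+4+3 = 15 ballots; Novak wins 15–2.
Novak vs Aoki: Novak preferred on 1+4 = 5 ballots; Aoki wins 12–5.
Novak vs Weber: Weber wins 12–5.
Ahmed vs Ferraro: Ahmed is ranked higher on 7+4+3 = 14 ballots, Ferraro on 3. Ahmed wins 14–3.
Ahmed vs Aoki: Aoki wins 13–4.
Ahmed vs Weber: Weber wins 10–7.
Ferraro vs Aoki: 3 to 14, Aoki.
Ferraro vs Weber: Ferraro preferred on 1+2 = 3 ballots; Weber wins 14–3.
Aoki vs Weber: Aoki preferred on 7+2+4+3 = 16 ballots; Aoki wins 16–1.
Aoki beats each of Novak, Ahmed, Ferraro, Weber — Aoki is the Condorcet winner.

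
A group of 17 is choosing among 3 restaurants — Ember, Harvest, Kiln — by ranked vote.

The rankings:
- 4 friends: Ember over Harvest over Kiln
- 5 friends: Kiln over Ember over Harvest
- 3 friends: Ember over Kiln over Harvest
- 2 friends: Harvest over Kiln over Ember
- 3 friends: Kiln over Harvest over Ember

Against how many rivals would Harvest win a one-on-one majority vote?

0

Harvest against each rival (17 friends):
Harvest–Ember: Ember 12–5.
Harvest vs Kiln: Kiln, 11–6.
Harvest beats no one; loses to Ember, Kiln — 0 pairwise wins.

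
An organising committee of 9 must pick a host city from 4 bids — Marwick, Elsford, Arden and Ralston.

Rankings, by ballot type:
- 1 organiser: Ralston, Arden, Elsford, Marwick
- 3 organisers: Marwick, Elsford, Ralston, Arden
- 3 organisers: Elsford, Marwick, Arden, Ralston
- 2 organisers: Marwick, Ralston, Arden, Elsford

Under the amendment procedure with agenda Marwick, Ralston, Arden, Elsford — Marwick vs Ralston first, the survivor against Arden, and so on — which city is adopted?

Marwick

Round 1: Marwick vs Ralston — 8–1, Marwick advances.
Round 2: Marwick vs Arden — 8–1, Marwick advances.
Round 3: Marwick vs Elsford — 5–4, Marwick advances.
Marwick survives the agenda.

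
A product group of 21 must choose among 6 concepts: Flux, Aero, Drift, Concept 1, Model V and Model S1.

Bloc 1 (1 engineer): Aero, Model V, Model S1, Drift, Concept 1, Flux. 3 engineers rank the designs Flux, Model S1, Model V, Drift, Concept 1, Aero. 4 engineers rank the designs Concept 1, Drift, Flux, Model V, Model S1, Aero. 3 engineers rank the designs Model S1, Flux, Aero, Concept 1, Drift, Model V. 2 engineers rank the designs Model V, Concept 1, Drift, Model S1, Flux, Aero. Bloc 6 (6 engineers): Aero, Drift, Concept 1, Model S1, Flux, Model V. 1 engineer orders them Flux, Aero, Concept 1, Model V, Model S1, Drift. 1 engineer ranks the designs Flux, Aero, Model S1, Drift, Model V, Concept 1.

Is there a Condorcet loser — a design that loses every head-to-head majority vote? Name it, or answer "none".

Pairwise majorities:
Flux vs Aero: Flux preferred on 3+4+3+2+1+1 = 14 ballots; Flux wins 14–7.
Flux vs Drift: Flux is ranked higher on 3+3+1+1 = 8 ballots, Drift on 13. Drift wins 13–8.
Flux–Concept 1: Concept 1 13–8.
Flux vs Model V: 18 to 3, Flux.
Flux–Model S1: Model S1 12–9.
Aero vs Drift: Aero, 12–9.
Aero vs Concept 1: 1+3+6+1+1 = 12 for Aero, 9 for Concept 1 — Aero by 12–9.
Aero vs Model V: Aero preferred on 1+3+6+1+1 = 12 ballots; Aero wins 12–9.
Aero–Model S1: Model S1 12–9.
Drift vs Concept 1: Drift is ranked higher on 1+3+6+1 = 11 ballots, Concept 1 on 10. Drift wins 11–10.
Drift vs Model V: Drift wins 14–7.
Drift vs Model S1: Drift is ranked higher on 4+2+6 = 12 ballots, Model S1 on 9. Drift wins 12–9.
Concept 1 vs Model V: Concept 1 wins 14–7.
Concept 1 vs Model S1: Concept 1 wins 13–8.
Model V vs Model S1: 8 to 13, Model S1.
Model V is beaten in every head-to-head and is the Condorcet loser.

Model V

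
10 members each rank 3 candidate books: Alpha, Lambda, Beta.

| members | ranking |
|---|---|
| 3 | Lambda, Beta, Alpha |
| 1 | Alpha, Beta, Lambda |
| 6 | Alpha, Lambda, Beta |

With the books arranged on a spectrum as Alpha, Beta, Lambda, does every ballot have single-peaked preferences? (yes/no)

Axis positions: Alpha=1, Beta=2, Lambda=3.
Faction 1 (peak Lambda at position 3): ranking walks positions 3-2-1, expanding outward from the peak — single-peaked.
Faction 2 (peak Alpha at position 1): ranking walks positions 1-2-3, expanding outward from the peak — single-peaked.
Faction 3: ranking walks positions 1-3-2; Lambda is ranked above Beta even though Beta lies between Lambda and the peak Alpha on the axis — preferences dip and rise again. Not single-peaked.
Faction 3 violates single-peakedness, so the profile is not single-peaked on this axis.

no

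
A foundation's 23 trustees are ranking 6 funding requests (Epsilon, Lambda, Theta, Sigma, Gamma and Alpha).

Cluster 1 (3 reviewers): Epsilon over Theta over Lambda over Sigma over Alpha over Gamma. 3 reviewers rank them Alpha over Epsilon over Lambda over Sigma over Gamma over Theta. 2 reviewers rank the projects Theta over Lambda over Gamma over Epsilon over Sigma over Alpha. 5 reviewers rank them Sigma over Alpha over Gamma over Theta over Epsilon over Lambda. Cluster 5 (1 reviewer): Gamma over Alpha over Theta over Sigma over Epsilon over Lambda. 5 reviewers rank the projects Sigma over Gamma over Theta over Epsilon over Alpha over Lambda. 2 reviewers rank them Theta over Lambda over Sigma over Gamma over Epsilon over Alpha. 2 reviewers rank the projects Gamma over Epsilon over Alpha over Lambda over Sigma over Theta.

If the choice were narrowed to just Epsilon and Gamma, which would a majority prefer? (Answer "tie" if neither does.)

Ballots ranking Epsilon above Gamma: 3 + 3 = 6.
Ballots ranking Gamma above Epsilon: 23 − 6 = 17.
Gamma wins the head-to-head 17–6.

Gamma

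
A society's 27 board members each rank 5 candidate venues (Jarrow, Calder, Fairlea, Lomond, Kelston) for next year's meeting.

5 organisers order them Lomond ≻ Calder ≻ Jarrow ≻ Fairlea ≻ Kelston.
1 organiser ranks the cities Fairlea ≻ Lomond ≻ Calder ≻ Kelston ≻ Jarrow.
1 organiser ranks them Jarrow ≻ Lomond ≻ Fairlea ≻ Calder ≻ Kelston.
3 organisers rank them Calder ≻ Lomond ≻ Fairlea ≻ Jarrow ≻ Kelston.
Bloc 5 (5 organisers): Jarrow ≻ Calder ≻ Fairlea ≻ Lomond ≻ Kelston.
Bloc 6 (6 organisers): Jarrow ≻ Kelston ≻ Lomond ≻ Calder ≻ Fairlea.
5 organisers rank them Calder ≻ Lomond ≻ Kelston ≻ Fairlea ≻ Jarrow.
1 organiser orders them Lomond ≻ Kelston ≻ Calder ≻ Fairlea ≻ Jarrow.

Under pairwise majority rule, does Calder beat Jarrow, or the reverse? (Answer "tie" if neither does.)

Ballots ranking Calder above Jarrow: 5 + 1 + 3 + 5 + 1 = 15.
Ballots ranking Jarrow above Calder: 27 − 15 = 12.
Calder wins the head-to-head 15–12.

Calder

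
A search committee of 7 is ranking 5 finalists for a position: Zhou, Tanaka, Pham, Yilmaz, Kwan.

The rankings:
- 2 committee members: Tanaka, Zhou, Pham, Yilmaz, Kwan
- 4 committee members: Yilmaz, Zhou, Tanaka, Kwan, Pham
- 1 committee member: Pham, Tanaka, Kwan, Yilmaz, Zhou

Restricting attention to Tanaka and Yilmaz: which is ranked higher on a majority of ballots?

Yilmaz

Ballots ranking Tanaka above Yilmaz: 2 + 1 = 3.
Ballots ranking Yilmaz above Tanaka: 7 − 3 = 4.
Yilmaz wins the head-to-head 4–3.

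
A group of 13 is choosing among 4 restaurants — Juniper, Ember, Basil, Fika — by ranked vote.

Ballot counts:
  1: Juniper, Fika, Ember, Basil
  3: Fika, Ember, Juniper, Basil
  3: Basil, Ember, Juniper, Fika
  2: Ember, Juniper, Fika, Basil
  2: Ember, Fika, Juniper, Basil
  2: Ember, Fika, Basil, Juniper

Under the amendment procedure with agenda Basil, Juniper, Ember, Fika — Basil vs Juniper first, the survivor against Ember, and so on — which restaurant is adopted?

Round 1: Basil vs Juniper — 5–8, Juniper advances.
Round 2: Juniper vs Ember — 1–12, Ember advances.
Round 3: Ember vs Fika — 9–4, Ember advances.
Ember survives the agenda.

Ember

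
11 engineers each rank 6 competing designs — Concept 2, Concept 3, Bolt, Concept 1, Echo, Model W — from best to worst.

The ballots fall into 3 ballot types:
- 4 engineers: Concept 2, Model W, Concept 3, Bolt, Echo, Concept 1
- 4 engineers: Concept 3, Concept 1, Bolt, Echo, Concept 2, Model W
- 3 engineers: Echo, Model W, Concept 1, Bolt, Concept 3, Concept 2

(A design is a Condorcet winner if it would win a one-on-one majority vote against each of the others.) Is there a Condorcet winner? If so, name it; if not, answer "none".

none

Head-to-head results (11 engineers):
Concept 2 vs Concept 3: Concept 2 preferred on 4 ballots; Concept 3 wins 7–4.
Concept 2 vs Bolt: Concept 2 is ranked higher on 4 ballots, Bolt on 7. Bolt wins 7–4.
Concept 2 vs Concept 1: Concept 2 is ranked higher on 4 ballots, Concept 1 on 7. Concept 1 wins 7–4.
Concept 2 vs Echo: 4 for Concept 2, 7 for Echo — Echo by 7–4.
Concept 2 vs Model W: 8 to 3, Concept 2.
Concept 3 vs Bolt: 4+4 = 8 for Concept 3, 3 for Bolt — Concept 3 by 8–3.
Concept 3 vs Concept 1: 8 to 3, Concept 3.
Concept 3 vs Echo: 8 to 3, Concept 3.
Concept 3 vs Model W: Concept 3 is ranked higher on 4 ballots, Model W on 7. Model W wins 7–4.
Bolt vs Concept 1: 4 for Bolt, 7 for Concept 1 — Concept 1 by 7–4.
Bolt vs Echo: 4+4 = 8 for Bolt, 3 for Echo — Bolt by 8–3.
Bolt vs Model W: 4 for Bolt, 7 for Model W — Model W by 7–4.
Concept 1 vs Echo: Concept 1 is ranked higher on 4 ballots, Echo on 7. Echo wins 7–4.
Concept 1 vs Model W: 4 for Concept 1, 7 for Model W — Model W by 7–4.
Echo vs Model W: 4+3 = 7 for Echo, 4 for Model W — Echo by 7–4.
Every design loses at least once (Concept 2 loses to Concept 3; Concept 3 loses to Model W; Bolt loses to Concept 3; Concept 1 loses to Concept 3; Echo loses to Concept 3; Model W loses to Concept 2). The majority relation contains the cycle Concept 2 > Model W > Concept 3 > Concept 2, so there is no Condorcet winner.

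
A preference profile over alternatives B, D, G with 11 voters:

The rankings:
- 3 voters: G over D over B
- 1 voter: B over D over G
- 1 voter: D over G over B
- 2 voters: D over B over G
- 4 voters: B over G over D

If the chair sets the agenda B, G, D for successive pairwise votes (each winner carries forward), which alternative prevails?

D

Round 1: B vs G — 7–4, B advances.
Round 2: B vs D — 5–6, D advances.
The agenda winner is D.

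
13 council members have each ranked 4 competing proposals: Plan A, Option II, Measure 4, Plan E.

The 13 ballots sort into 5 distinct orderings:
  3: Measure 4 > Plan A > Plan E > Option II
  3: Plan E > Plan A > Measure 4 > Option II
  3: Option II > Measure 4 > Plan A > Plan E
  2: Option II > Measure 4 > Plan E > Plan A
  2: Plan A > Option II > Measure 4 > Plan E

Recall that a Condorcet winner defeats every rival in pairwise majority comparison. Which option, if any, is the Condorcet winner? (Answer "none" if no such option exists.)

none

Check each pair by majority over 13 ballots:
Plan A vs Option II: Plan A preferred on 3+3+2 = 8 ballots; Plan A wins 8–5.
Plan A vs Measure 4: 5 to 8, Measure 4.
Plan A vs Plan E: 8 to 5, Plan A.
Option II vs Measure 4: Option II preferred on 3+2+2 = 7 ballots; Option II wins 7–6.
Option II vs Plan E: Option II preferred on 3+2+2 = 7 ballots; Option II wins 7–6.
Measure 4 vs Plan E: Measure 4 preferred on 3+3+2+2 = 10 ballots; Measure 4 wins 10–3.
No option is unbeaten: Plan A loses to Measure 4; Option II loses to Plan A; Measure 4 loses to Option II; Plan E loses to Plan A. In particular Plan A beats Option II beats Measure 4 beats Plan A is a majority cycle — no Condorcet winner exists.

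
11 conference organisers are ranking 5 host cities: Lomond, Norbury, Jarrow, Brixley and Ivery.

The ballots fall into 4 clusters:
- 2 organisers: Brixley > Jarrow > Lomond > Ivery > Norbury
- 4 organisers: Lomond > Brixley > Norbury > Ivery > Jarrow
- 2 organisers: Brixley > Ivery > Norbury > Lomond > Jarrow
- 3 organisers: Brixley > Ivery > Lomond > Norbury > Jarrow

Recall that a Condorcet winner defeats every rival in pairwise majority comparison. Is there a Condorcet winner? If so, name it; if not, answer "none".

Brixley

Head-to-head results (11 organisers):
Lomond vs Norbury: Lomond is ranked higher on 2+4+3 = 9 ballots, Norbury on 2. Lomond wins 9–2.
Lomond vs Jarrow: Lomond is ranked higher on 4+2+3 = 9 ballots, Jarrow on 2. Lomond wins 9–2.
Lomond vs Brixley: 4 to 7, Brixley.
Lomond vs Ivery: Lomond is ranked higher on 2+4 = 6 ballots, Ivery on 5. Lomond wins 6–5.
Norbury vs Jarrow: 4+2+3 = 9 for Norbury, 2 for Jarrow — Norbury by 9–2.
Norbury vs Brixley: 0 to 11, Brixley.
Norbury vs Ivery: 4 to 7, Ivery.
Jarrow vs Brixley: 0 for Jarrow, 11 for Brixley — Brixley by 11–0.
Jarrow vs Ivery: 2 to 9, Ivery.
Brixley vs Ivery: 2+4+2+3 = 11 for Brixley, 0 for Ivery — Brixley by 11–0.
Brixley wins every pairwise contest, so Brixley is the Condorcet winner.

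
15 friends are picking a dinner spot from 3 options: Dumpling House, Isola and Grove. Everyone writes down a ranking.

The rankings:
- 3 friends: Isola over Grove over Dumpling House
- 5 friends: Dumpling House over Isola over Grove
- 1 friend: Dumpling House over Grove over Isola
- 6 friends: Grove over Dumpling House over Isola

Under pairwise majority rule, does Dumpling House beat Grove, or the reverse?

Grove

Ballots ranking Dumpling House above Grove: 5 + 1 = 6.
Ballots ranking Grove above Dumpling House: 15 − 6 = 9.
Grove wins the head-to-head 9–6.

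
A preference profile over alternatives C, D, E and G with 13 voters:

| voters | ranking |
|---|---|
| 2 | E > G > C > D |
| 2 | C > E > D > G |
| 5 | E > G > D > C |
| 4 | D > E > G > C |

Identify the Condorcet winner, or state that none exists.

E

Head-to-head results (13 voters):
C–D: D 9–4.
C vs E: E wins 11–2.
C–G: G 11–2.
D vs E: E wins 9–4.
D vs G: G, 7–6.
E vs G: E, 13–0.
E defeats every rival head-to-head and is the Condorcet winner.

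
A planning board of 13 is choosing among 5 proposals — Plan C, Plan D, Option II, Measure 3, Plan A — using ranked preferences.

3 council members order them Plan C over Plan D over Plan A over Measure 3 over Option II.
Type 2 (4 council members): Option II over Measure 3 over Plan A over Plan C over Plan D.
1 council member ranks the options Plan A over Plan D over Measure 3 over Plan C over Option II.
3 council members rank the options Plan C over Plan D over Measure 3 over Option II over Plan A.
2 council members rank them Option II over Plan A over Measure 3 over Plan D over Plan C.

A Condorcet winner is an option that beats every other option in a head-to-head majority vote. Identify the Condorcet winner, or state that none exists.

none

Head-to-head results (13 council members):
Plan C vs Plan D: Plan C preferred on 3+4+3 = 10 ballots; Plan C wins 10–3.
Plan C vs Option II: 3+1+3 = 7 for Plan C, 6 for Option II — Plan C by 7–6.
Plan C vs Measure 3: 3+3 = 6 for Plan C, 7 for Measure 3 — Measure 3 by 7–6.
Plan C vs Plan A: 3+3 = 6 for Plan C, 7 for Plan A — Plan A by 7–6.
Plan D vs Option II: 7 to 6, Plan D.
Plan D vs Measure 3: 3+1+3 = 7 for Plan D, 6 for Measure 3 — Plan D by 7–6.
Plan D vs Plan A: 6 to 7, Plan A.
Option II vs Measure 3: Option II preferred on 4+2 = 6 ballots; Measure 3 wins 7–6.
Option II vs Plan A: Option II preferred on 4+3+2 = 9 ballots; Option II wins 9–4.
Measure 3 vs Plan A: Measure 3 preferred on 4+3 = 7 ballots; Measure 3 wins 7–6.
Every option loses at least once (Plan C loses to Measure 3; Plan D loses to Plan C; Option II loses to Plan C; Measure 3 loses to Plan D; Plan A loses to Option II). The majority relation contains the cycle Plan C beats Plan D beats Measure 3 beats Plan C, so there is no Condorcet winner.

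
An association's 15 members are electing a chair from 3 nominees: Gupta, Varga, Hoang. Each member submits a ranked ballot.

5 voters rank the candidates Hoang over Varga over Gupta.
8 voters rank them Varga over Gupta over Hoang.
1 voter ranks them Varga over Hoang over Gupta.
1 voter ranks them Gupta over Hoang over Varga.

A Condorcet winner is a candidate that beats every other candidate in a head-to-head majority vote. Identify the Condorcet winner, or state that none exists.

Varga

Pairwise majorities:
Gupta vs Varga: 1 for Gupta, 14 for Varga — Varga by 14–1.
Gupta vs Hoang: 8+1 = 9 for Gupta, 6 for Hoang — Gupta by 9–6.
Varga vs Hoang: 9 to 6, Varga.
Only Varga has no losses; Varga is the Condorcet winner.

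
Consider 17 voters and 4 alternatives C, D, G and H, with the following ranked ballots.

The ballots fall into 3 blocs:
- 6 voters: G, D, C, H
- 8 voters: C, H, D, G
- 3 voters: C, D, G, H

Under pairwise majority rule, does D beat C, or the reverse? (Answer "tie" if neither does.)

Ballots ranking D above C: 6.
Ballots ranking C above D: 17 − 6 = 11.
C wins the head-to-head 11–6.

C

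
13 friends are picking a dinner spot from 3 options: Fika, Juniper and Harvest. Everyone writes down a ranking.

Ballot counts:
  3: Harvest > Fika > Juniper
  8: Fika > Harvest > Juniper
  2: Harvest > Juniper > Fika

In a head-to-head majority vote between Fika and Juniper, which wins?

Ballots ranking Fika above Juniper: 3 + 8 = 11.
Ballots ranking Juniper above Fika: 13 − 11 = 2.
Fika wins the head-to-head 11–2.

Fika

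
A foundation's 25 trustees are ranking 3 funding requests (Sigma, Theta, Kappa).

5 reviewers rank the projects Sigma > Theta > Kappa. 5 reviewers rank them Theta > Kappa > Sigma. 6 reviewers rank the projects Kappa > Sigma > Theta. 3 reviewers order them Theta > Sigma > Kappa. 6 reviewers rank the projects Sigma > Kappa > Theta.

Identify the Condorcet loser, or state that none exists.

Pairwise majorities:
Sigma vs Theta: Sigma preferred on 5+6+6 = 17 ballots; Sigma wins 17–8.
Sigma vs Kappa: 14 to 11, Sigma.
Theta vs Kappa: Theta is ranked higher on 5+5+3 = 13 ballots, Kappa on 12. Theta wins 13–12.
Kappa is beaten in every head-to-head and is the Condorcet loser.

Kappa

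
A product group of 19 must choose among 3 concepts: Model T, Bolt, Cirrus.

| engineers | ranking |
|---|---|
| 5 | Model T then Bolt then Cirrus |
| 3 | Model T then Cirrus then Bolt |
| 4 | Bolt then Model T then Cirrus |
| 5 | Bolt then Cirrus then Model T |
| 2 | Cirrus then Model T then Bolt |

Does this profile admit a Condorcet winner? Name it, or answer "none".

Model T

Pairwise majorities:
Model T vs Bolt: Model T, 10–9.
Model T–Cirrus: Model T 12–7.
Bolt–Cirrus: Bolt 14–5.
Model T defeats every rival head-to-head and is the Condorcet winner.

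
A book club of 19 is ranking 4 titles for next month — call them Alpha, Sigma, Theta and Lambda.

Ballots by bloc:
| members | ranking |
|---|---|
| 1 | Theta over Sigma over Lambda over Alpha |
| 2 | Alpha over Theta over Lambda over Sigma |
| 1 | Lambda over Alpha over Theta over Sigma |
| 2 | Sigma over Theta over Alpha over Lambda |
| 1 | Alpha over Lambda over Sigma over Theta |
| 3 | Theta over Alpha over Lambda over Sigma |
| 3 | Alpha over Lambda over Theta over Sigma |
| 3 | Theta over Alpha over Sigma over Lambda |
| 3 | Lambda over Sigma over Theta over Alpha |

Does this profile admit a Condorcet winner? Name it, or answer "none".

Head-to-head results (19 members):
Alpha vs Sigma: Alpha, 13–6.
Alpha vs Theta: Theta wins 12–7.
Alpha vs Lambda: Alpha, 14–5.
Sigma–Theta: Theta 13–6.
Sigma vs Lambda: Lambda wins 13–6.
Theta vs Lambda: Theta wins 11–8.
Theta defeats every rival head-to-head and is the Condorcet winner.

Theta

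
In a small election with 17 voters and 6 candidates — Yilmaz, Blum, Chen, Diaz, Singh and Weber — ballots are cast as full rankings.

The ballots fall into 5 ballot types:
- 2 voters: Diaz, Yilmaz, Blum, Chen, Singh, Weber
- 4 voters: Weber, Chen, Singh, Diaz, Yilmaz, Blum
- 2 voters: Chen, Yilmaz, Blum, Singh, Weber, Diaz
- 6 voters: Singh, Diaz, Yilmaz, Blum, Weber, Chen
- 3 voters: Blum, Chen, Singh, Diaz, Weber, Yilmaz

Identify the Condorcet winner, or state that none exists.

none

Pairwise majorities:
Yilmaz vs Blum: Yilmaz is ranked higher on 2+4+2+6 = 14 ballots, Blum on 3. Yilmaz wins 14–3.
Yilmaz vs Chen: Yilmaz is ranked higher on 2+6 = 8 ballots, Chen on 9. Chen wins 9–8.
Yilmaz vs Diaz: 2 to 15, Diaz.
Yilmaz vs Singh: Yilmaz preferred on 2+2 = 4 ballots; Singh wins 13–4.
Yilmaz vs Weber: Yilmaz is ranked higher on 2+2+6 = 10 ballots, Weber on 7. Yilmaz wins 10–7.
Blum vs Chen: 11 to 6, Blum.
Blum–Diaz: Diaz 12–5.
Blum vs Singh: 7 to 10, Singh.
Blum vs Weber: Blum wins 13–4.
Chen vs Diaz: 9 to 8, Chen.
Chen–Singh: Chen 11–6.
Chen vs Weber: Chen preferred on 2+2+3 = 7 ballots; Weber wins 10–7.
Diaz vs Singh: Diaz is ranked higher on 2 ballots, Singh on 15. Singh wins 15–2.
Diaz vs Weber: Diaz, 11–6.
Singh vs Weber: 2+2+6+3 = 13 for Singh, 4 for Weber — Singh by 13–4.
Each candidate drops at least one matchup (Yilmaz loses to Chen; Blum loses to Yilmaz; Chen loses to Blum; Diaz loses to Chen; Singh loses to Chen; Weber loses to Yilmaz); the cycle Yilmaz beats Blum beats Chen beats Yilmaz rules out a Condorcet winner.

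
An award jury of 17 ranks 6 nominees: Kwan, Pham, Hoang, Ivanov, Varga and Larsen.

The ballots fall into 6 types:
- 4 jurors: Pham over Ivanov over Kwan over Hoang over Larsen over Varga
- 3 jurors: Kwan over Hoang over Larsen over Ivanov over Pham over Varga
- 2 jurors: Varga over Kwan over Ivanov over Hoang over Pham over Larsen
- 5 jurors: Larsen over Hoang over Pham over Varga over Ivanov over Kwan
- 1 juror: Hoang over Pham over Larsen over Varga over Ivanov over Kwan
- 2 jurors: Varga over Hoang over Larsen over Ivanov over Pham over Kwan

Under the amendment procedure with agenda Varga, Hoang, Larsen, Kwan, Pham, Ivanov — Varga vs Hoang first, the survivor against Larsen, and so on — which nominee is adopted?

Round 1: Varga vs Hoang — 4–13, Hoang advances.
Round 2: Hoang vs Larsen — 12–5, Hoang advances.
Round 3: Hoang vs Kwan — 8–9, Kwan advances.
Round 4: Kwan vs Pham — 5–12, Pham advances.
Round 5: Pham vs Ivanov — 10–7, Pham advances.
The agenda winner is Pham.

Pham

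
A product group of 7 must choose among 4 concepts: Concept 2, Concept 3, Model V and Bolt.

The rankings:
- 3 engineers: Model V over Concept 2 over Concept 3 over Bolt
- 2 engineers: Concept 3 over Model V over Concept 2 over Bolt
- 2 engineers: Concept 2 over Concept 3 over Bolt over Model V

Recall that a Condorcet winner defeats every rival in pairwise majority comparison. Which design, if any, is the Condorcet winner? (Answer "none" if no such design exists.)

Pairwise majorities:
Concept 2 vs Concept 3: Concept 2, 5–2.
Concept 2 vs Model V: Model V wins 5–2.
Concept 2 vs Bolt: Concept 2 wins 7–0.
Concept 3–Model V: Concept 3 4–3.
Concept 3 vs Bolt: Concept 3, 7–0.
Model V–Bolt: Model V 5–2.
Every design loses at least once (Concept 2 loses to Model V; Concept 3 loses to Concept 2; Model V loses to Concept 3; Bolt loses to Concept 2). The majority relation contains the cycle Concept 2 beats Concept 3 beats Model V beats Concept 2, so there is no Condorcet winner.

none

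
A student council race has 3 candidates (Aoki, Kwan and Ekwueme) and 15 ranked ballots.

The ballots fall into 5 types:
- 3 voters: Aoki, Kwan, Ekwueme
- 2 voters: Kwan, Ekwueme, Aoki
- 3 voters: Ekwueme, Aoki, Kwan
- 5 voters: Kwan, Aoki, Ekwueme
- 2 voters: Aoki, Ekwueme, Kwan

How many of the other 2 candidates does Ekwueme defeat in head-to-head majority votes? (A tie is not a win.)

0

Ekwueme against each rival (15 voters):
Ekwueme vs Aoki: Aoki wins 10–5.
Ekwueme vs Kwan: Ekwueme is ranked higher on 3+2 = 5 ballots, Kwan on 10. Kwan wins 10–5.
Ekwueme beats no one; loses to Aoki, Kwan — 0 pairwise wins.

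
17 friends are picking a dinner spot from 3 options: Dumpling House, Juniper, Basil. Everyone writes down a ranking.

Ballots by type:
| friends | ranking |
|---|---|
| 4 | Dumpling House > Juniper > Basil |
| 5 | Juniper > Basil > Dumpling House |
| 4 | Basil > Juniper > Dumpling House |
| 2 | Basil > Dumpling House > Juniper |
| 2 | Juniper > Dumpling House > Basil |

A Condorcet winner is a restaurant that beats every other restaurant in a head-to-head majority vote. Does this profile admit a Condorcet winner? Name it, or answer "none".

Check each pair by majority over 17 ballots:
Dumpling House vs Juniper: Juniper wins 11–6.
Dumpling House–Basil: Basil 11–6.
Juniper–Basil: Juniper 11–6.
Juniper beats each of Dumpling House, Basil — Juniper is the Condorcet winner.

Juniper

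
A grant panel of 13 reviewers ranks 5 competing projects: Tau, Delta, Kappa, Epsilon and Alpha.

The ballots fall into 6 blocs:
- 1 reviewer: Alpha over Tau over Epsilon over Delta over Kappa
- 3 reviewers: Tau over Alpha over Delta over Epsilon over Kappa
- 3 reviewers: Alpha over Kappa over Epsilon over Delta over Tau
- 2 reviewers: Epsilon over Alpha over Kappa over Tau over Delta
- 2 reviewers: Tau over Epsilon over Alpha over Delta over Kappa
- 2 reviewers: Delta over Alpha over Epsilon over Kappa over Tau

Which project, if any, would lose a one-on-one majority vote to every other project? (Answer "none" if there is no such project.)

none

Head-to-head results (13 reviewers):
Tau vs Delta: Tau wins 8–5.
Tau vs Kappa: Tau preferred on 1+3+2 = 6 ballots; Kappa wins 7–6.
Tau vs Epsilon: 1+3+2 = 6 for Tau, 7 for Epsilon — Epsilon by 7–6.
Tau vs Alpha: Tau preferred on 3+2 = 5 ballots; Alpha wins 8–5.
Delta vs Kappa: Delta is ranked higher on 1+3+2+2 = 8 ballots, Kappa on 5. Delta wins 8–5.
Delta vs Epsilon: Epsilon, 8–5.
Delta vs Alpha: Alpha wins 11–2.
Kappa vs Epsilon: Kappa preferred on 3 ballots; Epsilon wins 10–3.
Kappa vs Alpha: Alpha, 13–0.
Epsilon vs Alpha: Alpha wins 9–4.
Each project has at least one pairwise win (Tau beats Delta; Delta beats Kappa; Kappa beats Tau; Epsilon beats Tau; Alpha beats Tau) — no Condorcet loser.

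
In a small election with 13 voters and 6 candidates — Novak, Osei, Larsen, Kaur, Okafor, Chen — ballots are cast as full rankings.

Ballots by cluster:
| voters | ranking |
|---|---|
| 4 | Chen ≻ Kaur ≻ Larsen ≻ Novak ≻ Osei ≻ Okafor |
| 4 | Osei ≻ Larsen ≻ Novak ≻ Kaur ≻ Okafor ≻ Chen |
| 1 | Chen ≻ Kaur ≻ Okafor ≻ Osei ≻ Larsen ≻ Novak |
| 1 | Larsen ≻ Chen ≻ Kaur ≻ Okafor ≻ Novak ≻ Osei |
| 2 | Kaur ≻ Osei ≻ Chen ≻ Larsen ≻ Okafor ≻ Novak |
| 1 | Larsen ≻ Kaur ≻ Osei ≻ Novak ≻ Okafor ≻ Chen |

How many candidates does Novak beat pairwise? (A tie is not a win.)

Novak against each rival (13 voters):
Novak vs Osei: 5 to 8, Osei.
Novak vs Larsen: 0 for Novak, 13 for Larsen — Larsen by 13–0.
Novak vs Kaur: Kaur wins 9–4.
Novak vs Okafor: Novak, 9–4.
Novak vs Chen: Chen, 8–5.
Novak beats Okafor; loses to Osei, Larsen, Kaur, Chen — 1 pairwise win.

1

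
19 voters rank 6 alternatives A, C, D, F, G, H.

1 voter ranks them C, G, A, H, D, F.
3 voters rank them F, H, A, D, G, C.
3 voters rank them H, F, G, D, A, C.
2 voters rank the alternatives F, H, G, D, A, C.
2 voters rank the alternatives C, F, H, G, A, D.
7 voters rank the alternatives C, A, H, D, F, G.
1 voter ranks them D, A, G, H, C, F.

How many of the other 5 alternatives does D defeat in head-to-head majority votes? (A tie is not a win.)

1

D against each rival (19 voters):
D–A: A 13–6.
D vs C: C, 10–9.
D vs F: D preferred on 1+7+1 = 9 ballots; F wins 10–9.
D vs G: D preferred on 3+7+1 = 11 ballots; D wins 11–8.
D vs H: H, 18–1.
D beats G; loses to A, C, F, H — 1 pairwise win.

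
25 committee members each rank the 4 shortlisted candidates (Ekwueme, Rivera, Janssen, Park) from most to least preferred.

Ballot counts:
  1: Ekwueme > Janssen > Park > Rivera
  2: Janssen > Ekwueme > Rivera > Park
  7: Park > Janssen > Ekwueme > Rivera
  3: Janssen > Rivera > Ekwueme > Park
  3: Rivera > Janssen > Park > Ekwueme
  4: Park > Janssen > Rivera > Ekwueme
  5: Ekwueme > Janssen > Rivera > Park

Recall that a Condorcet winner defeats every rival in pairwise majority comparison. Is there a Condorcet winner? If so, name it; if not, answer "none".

Janssen

Check each pair by majority over 25 ballots:
Ekwueme vs Rivera: 1+2+7+5 = 15 for Ekwueme, 10 for Rivera — Ekwueme by 15–10.
Ekwueme vs Janssen: Ekwueme preferred on 1+5 = 6 ballots; Janssen wins 19–6.
Ekwueme vs Park: 1+2+3+5 = 11 for Ekwueme, 14 for Park — Park by 14–11.
Rivera vs Janssen: Rivera is ranked higher on 3 ballots, Janssen on 22. Janssen wins 22–3.
Rivera vs Park: 2+3+3+5 = 13 for Rivera, 12 for Park — Rivera by 13–12.
Janssen vs Park: Janssen preferred on 1+2+3+3+5 = 14 ballots; Janssen wins 14–11.
Janssen wins every pairwise contest, so Janssen is the Condorcet winner.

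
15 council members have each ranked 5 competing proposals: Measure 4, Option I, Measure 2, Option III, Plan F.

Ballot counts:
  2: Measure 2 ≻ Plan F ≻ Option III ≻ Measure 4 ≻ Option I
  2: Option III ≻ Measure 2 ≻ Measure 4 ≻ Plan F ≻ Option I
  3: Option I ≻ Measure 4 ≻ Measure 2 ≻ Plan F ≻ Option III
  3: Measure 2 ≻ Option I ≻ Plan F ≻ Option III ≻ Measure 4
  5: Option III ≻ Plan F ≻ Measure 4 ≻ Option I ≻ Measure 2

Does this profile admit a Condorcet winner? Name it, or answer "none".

Check each pair by majority over 15 ballots:
Measure 4 vs Option I: 2+2+5 = 9 for Measure 4, 6 for Option I — Measure 4 by 9–6.
Measure 4–Measure 2: Measure 4 8–7.
Measure 4 vs Option III: Measure 4 preferred on 3 ballots; Option III wins 12–3.
Measure 4 vs Plan F: Measure 4 is ranked higher on 2+3 = 5 ballots, Plan F on 10. Plan F wins 10–5.
Option I vs Measure 2: Option I preferred on 3+5 = 8 ballots; Option I wins 8–7.
Option I vs Option III: Option III, 9–6.
Option I–Plan F: Plan F 9–6.
Measure 2 vs Option III: Measure 2, 8–7.
Measure 2 vs Plan F: Measure 2 preferred on 2+2+3+3 = 10 ballots; Measure 2 wins 10–5.
Option III vs Plan F: Option III is ranked higher on 2+5 = 7 ballots, Plan F on 8. Plan F wins 8–7.
Every option loses at least once (Measure 4 loses to Option III; Option I loses to Measure 4; Measure 2 loses to Measure 4; Option III loses to Measure 2; Plan F loses to Measure 2). The majority relation contains the cycle Measure 4 > Measure 2 > Option III > Measure 4, so there is no Condorcet winner.

none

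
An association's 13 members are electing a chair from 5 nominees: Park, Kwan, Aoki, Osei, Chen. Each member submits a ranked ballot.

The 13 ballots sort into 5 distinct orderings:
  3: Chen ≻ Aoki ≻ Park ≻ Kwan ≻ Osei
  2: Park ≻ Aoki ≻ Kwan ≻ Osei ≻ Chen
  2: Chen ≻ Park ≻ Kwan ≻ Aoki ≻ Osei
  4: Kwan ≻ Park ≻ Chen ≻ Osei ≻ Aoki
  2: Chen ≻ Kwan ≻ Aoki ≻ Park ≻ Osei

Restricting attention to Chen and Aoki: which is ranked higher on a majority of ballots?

Chen

Ballots ranking Chen above Aoki: 3 + 2 + 4 + 2 = 11.
Ballots ranking Aoki above Chen: 13 − 11 = 2.
Chen wins the head-to-head 11–2.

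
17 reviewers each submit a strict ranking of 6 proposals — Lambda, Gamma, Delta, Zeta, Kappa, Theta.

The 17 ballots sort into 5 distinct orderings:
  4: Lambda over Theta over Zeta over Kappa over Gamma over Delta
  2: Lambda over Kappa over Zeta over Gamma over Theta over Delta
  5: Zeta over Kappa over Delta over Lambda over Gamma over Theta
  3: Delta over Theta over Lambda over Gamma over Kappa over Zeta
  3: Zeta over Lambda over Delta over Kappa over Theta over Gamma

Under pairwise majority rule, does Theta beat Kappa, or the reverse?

Kappa

Ballots ranking Theta above Kappa: 4 + 3 = 7.
Ballots ranking Kappa above Theta: 17 − 7 = 10.
Kappa wins the head-to-head 10–7.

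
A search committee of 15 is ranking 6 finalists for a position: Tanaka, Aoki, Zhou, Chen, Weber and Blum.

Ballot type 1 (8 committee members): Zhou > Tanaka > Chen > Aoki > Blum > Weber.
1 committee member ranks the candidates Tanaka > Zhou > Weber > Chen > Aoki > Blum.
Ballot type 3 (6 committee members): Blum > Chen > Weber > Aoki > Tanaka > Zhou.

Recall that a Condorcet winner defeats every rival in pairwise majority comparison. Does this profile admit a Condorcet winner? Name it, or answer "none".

Pairwise majorities:
Tanaka vs Aoki: Tanaka wins 9–6.
Tanaka vs Zhou: Zhou, 8–7.
Tanaka vs Chen: Tanaka, 9–6.
Tanaka vs Weber: Tanaka wins 9–6.
Tanaka vs Blum: Tanaka, 9–6.
Aoki vs Zhou: Zhou, 9–6.
Aoki vs Chen: Chen, 15–0.
Aoki–Weber: Aoki 8–7.
Aoki vs Blum: Aoki, 9–6.
Zhou vs Chen: Zhou, 9–6.
Zhou–Weber: Zhou 9–6.
Zhou vs Blum: Zhou, 9–6.
Chen vs Weber: Chen wins 14–1.
Chen vs Blum: Chen, 9–6.
Weber vs Blum: Blum, 14–1.
Only Zhou has no losses; Zhou is the Condorcet winner.

Zhou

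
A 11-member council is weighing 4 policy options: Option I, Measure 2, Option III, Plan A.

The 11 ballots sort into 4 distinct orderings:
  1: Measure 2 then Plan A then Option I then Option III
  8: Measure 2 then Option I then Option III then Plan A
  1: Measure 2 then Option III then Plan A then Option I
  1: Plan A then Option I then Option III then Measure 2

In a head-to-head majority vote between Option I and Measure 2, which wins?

Measure 2

Ballots ranking Option I above Measure 2: 1.
Ballots ranking Measure 2 above Option I: 11 − 1 = 10.
Measure 2 wins the head-to-head 10–1.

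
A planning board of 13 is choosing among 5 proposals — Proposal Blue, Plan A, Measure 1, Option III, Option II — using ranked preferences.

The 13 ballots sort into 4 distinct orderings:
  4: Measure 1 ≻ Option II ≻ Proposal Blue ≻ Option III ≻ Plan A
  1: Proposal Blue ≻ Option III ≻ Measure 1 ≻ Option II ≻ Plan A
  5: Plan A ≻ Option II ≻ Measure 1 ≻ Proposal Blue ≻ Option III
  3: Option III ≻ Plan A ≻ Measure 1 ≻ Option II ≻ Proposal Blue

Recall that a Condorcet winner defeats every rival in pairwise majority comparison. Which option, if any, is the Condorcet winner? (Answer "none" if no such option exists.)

none

Head-to-head results (13 council members):
Proposal Blue vs Plan A: Plan A, 8–5.
Proposal Blue–Measure 1: Measure 1 12–1.
Proposal Blue–Option III: Proposal Blue 10–3.
Proposal Blue vs Option II: Proposal Blue is ranked higher on 1 ballot, Option II on 12. Option II wins 12–1.
Plan A vs Measure 1: Plan A is ranked higher on 5+3 = 8 ballots, Measure 1 on 5. Plan A wins 8–5.
Plan A vs Option III: Option III wins 8–5.
Plan A vs Option II: 5+3 = 8 for Plan A, 5 for Option II — Plan A by 8–5.
Measure 1–Option III: Measure 1 9–4.
Measure 1 vs Option II: Measure 1, 8–5.
Option III vs Option II: Option II wins 9–4.
Each option drops at least one matchup (Proposal Blue loses to Plan A; Plan A loses to Option III; Measure 1 loses to Plan A; Option III loses to Proposal Blue; Option II loses to Plan A); the cycle Proposal Blue beats Option III beats Plan A beats Proposal Blue rules out a Condorcet winner.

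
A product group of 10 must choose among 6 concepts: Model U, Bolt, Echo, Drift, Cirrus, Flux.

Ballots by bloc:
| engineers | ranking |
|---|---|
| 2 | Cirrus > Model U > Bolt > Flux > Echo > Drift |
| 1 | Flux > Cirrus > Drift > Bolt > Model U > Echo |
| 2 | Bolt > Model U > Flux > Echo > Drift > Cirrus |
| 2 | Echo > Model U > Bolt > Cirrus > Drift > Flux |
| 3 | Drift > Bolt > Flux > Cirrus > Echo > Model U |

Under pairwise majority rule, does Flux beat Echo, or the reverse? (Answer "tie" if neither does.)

Ballots ranking Flux above Echo: 2 + 1 + 2 + 3 = 8.
Ballots ranking Echo above Flux: 10 − 8 = 2.
Flux wins the head-to-head 8–2.

Flux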